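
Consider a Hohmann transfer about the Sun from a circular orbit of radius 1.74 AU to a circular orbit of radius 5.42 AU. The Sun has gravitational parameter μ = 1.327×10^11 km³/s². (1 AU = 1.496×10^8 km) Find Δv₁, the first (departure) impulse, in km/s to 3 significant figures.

In km: r₁ = 1.74 × 1.496×10^8 = 2.60304×10^8 km; r₂ = 5.42 × 1.496×10^8 = 8.10832×10^8 km.
The Hohmann ellipse has a_t = (r₁ + r₂)/2 = 5.35568×10^8 km.
On the circular orbit at r = 2.60304×10^8 km, v_c = √(μ/r) = 22.578 km/s.
Vis-viva on the transfer ellipse at r = 2.60304×10^8 km gives v_t = √[μ(2/r − 1/a_t)] = 27.781 km/s.
Δv₁ = |v_t − v_c| = |27.781 − 22.578| = 5.203 km/s.

Δv₁ = 5.20 km/s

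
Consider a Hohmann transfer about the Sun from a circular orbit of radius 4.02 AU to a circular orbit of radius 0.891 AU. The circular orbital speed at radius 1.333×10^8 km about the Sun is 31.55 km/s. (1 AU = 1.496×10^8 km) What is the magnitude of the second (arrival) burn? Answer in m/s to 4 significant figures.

Δv₂ = 8819 m/s

From the circular-orbit relation v² = μ/r at r = 1.333×10^8 km: μ = v²r = (31.55)² × 1.333×10^8 = 1.32687×10^11 km³/s².
In km: r₁ = 4.02 × 1.496×10^8 = 6.01392×10^8 km; r₂ = 0.891 × 1.496×10^8 = 1.332936×10^8 km.
Transfer-ellipse semi-major axis a_t = (r₁ + r₂)/2 = (6.01392×10^8 + 1.332936×10^8)/2 = 3.673428×10^8 km.
On the circular orbit at r = 1.332936×10^8 km, v_c = √(μ/r) = 31.5508 km/s.
Vis-viva on the transfer ellipse at r = 1.332936×10^8 km gives v_t = √[μ(2/r − 1/a_t)] = 40.3695 km/s.
Δv₂ = |v_t − v_c| = |40.3695 − 31.5508| = 8.819 km/s.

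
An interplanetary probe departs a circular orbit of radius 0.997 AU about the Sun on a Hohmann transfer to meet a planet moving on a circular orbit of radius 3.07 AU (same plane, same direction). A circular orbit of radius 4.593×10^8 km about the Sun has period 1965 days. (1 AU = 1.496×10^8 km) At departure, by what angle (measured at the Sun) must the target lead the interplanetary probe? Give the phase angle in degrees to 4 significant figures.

φ = 82.96°

From Kepler's third law T² = 4π²r³/μ at r = 4.593×10^8 km, T = 1965 days = 1965 × 86400 s = 1.69776×10^8 s: μ = 4π²r³/T² = 1.32708×10^11 km³/s².
In km: r₁ = 0.997 × 1.496×10^8 = 1.491512×10^8 km; r₂ = 3.07 × 1.496×10^8 = 4.59272×10^8 km.
The Hohmann ellipse has a_t = (r₁ + r₂)/2 = 3.042116×10^8 km.
Transfer time t = π√(a_t³/μ) = 4.576×10^7 s.
Target angular speed ω₂ = √(μ/r₂³) = 3.701×10^-8 rad/s.
Angle swept by the target during transfer: ω₂·t = 1.6936 rad = 97.04°.
Arrival is 180° from departure on the ellipse, so φ = 180° − 97.04° = 82.96°.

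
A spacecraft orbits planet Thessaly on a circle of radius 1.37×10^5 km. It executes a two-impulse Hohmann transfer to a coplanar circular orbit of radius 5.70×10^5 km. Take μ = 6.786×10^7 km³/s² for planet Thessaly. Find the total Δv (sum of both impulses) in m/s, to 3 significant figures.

Δv = 10100 m/s

The Hohmann ellipse has a_t = (r₁ + r₂)/2 = 3.535×10^5 km.
At r₁ the circular-orbit speed is v₁ = √(μ/r₁) = 22.256 km/s.
On the transfer ellipse at r₁, vis-viva equation gives v_p = √[μ(2/r₁ − 1/a_t)] = 28.261 km/s.
First burn Δv₁ = |v_p − v₁| = 6.005 km/s.
Circular speed at r₂: v₂ = √(μ/r₂) = 10.9111 km/s.
Transfer-orbit speed at r₂: v_a = √[μ(2/r₂ − 1/a_t)] = 6.79258 km/s.
Second burn Δv₂ = |v₂ − v_a| = 4.119 km/s.
Total Δv = Δv₁ + Δv₂ = 10.12 km/s.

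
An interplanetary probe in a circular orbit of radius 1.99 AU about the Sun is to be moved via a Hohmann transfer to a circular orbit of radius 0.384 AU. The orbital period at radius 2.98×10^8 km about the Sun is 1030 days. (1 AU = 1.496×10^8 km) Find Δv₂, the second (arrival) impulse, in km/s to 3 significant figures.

Δv₂ = 14.1 km/s

From Kepler's third law T² = 4π²r³/μ at r = 2.98×10^8 km, T = 1030 days = 1030 × 86400 s = 8.8992×10^7 s: μ = 4π²r³/T² = 1.31919×10^11 km³/s².
In km: r₁ = 1.99 × 1.496×10^8 = 2.97704×10^8 km; r₂ = 0.384 × 1.496×10^8 = 5.74464×10^7 km.
The Hohmann ellipse has a_t = (r₁ + r₂)/2 = 1.775752×10^8 km.
Circular speed at r = 5.74464×10^7 km: v_c = √(μ/r) = 47.92 km/s.
Transfer-orbit speed at the same r (vis-viva, a = a_t): v_t = √[μ(2/r − 1/a_t)] = 62.05 km/s.
Δv₂ = |v_t − v_c| = |62.05 − 47.92| = 14.13 km/s.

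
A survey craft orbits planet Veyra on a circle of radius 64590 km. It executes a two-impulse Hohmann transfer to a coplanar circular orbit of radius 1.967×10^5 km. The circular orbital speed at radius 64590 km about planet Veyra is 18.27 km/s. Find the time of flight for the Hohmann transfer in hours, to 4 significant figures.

From the circular-orbit relation v² = μ/r at r = 64590 km: μ = v²r = (18.27)² × 64590 = 2.15597×10^7 km³/s².
Semi-major axis of the transfer orbit: a_t = (64590 + 1.967×10^5)/2 = 1.30645×10^5 km.
Transfer time t = π√(a_t³/μ) = π√((1.30645×10^5)³ / 2.15597×10^7) = 31950 s.
Converting: 31950 s ÷ 3600 s/hour = 8.875 hours.

t = 8.875 hours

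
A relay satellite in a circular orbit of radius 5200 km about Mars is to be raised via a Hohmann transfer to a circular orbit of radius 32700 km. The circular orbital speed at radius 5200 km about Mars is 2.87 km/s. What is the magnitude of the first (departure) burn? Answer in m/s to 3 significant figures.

Δv₁ = 900 m/s

From the circular-orbit relation v² = μ/r at r = 5200 km: μ = v²r = (2.87)² × 5200 = 42831.9 km³/s².
Transfer-ellipse semi-major axis a_t = (r₁ + r₂)/2 = (5200 + 32700)/2 = 18950 km.
On the circular orbit at r = 5200 km, v_c = √(μ/r) = 2.8700 km/s.
Vis-viva on the transfer ellipse at r = 5200 km gives v_t = √[μ(2/r − 1/a_t)] = 3.7701 km/s.
Δv₁ = |v_t − v_c| = |3.7701 − 2.8700| = 0.9001 km/s.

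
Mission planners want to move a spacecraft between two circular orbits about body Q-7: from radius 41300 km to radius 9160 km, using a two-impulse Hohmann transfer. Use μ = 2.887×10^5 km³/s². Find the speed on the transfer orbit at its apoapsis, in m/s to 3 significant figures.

Semi-major axis of the transfer orbit: a_t = (41300 + 9160)/2 = 25230 km.
At apoapsis, r = 41300 km.
From the vis-viva equation, v = √[μ(2/r − 1/a_t)] = 1.593 km/s.

v = 1590 m/s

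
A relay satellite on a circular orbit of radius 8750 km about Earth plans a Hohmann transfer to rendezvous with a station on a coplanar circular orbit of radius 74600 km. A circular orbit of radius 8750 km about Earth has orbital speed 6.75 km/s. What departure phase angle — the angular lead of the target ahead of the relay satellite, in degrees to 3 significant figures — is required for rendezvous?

φ = 105°

From the circular-orbit relation v² = μ/r at r = 8750 km: μ = v²r = (6.75)² × 8750 = 3.98672×10^5 km³/s².
Semi-major axis of the transfer orbit: a_t = (8750 + 74600)/2 = 41675 km.
Transfer time t = π√(a_t³/μ) = 42330 s.
Target angular speed ω₂ = √(μ/r₂³) = 3.099×10^-5 rad/s.
Angle swept by the target during transfer: ω₂·t = 1.3118 rad = 75.16°.
Arrival is 180° from departure on the ellipse, so φ = 180° − 75.16° = 105°.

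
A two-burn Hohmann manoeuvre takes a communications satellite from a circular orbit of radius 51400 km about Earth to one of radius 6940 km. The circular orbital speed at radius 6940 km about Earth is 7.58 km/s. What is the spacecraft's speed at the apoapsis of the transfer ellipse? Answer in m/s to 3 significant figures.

From the circular-orbit relation v² = μ/r at r = 6940 km: μ = v²r = (7.58)² × 6940 = 3.98747×10^5 km³/s².
The Hohmann ellipse has a_t = (r₁ + r₂)/2 = 29170 km.
At apoapsis, r = 51400 km.
Vis-viva: v = √[μ(2/r − 1/a_t)] = √[3.98747×10^5 × (2/51400 − 1/29170)] = 1.359 km/s.

v = 1360 m/s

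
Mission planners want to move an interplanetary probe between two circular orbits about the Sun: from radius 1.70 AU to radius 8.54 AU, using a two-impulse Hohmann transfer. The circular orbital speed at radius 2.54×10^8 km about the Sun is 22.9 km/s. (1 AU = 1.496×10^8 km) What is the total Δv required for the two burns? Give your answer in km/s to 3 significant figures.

From the circular-orbit relation v² = μ/r at r = 2.54×10^8 km: μ = v²r = (22.9)² × 2.54×10^8 = 1.33200×10^11 km³/s².
In km: r₁ = 1.70 × 1.496×10^8 = 2.5432×10^8 km; r₂ = 8.54 × 1.496×10^8 = 1.277584×10^9 km.
Transfer-ellipse semi-major axis a_t = (r₁ + r₂)/2 = (2.5432×10^8 + 1.277584×10^9)/2 = 7.65952×10^8 km.
Circular speed at r₁: v₁ = √(μ/r₁) = √(1.33200×10^11/2.5432×10^8) = 22.886 km/s.
Transfer-orbit speed at r₁ (vis-viva equation): v_p = √[μ(2/r₁ − 1/a_t)] = 29.557 km/s.
First burn Δv₁ = |v_p − v₁| = 6.671 km/s.
Circular speed at r₂: v₂ = √(μ/r₂) = 10.211 km/s.
Transfer-orbit speed at r₂: v_a = √[μ(2/r₂ − 1/a_t)] = 5.8837 km/s.
Second burn Δv₂ = |v₂ − v_a| = 4.327 km/s.
Total Δv = Δv₁ + Δv₂ = 11.00 km/s.

Δv = 11.0 km/s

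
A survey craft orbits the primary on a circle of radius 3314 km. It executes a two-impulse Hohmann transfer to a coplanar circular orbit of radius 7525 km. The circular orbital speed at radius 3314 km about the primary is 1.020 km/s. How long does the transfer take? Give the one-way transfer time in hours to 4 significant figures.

From the circular-orbit relation v² = μ/r at r = 3314 km: μ = v²r = (1.020)² × 3314 = 3447.89 km³/s².
Semi-major axis of the transfer orbit: a_t = (3314 + 7525)/2 = 5419.5 km.
By Kepler's third law the transfer-orbit period is T = 2π√(a_t³/μ), so t = T/2 = 21346 s.
Converting: 21346 s ÷ 3600 s/hour = 5.929 hours.

t = 5.929 hours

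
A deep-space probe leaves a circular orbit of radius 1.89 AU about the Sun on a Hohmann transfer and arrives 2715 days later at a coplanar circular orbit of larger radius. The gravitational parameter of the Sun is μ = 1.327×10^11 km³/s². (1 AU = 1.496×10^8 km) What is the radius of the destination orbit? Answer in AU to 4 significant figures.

In km: r₁ = 1.89 × 1.496×10^8 = 2.82744×10^8 km.
Transfer time t = 2715 days = 2.34576×10^8 s, and t = π√(a_t³/μ).
So a_t = (μ t²/π²)^(1/3) = (1.327×10^11 × (2.34576×10^8)² / π²)^(1/3) = 9.0444×10^8 km.
Since a_t = (r₁ + r₂)/2, r₂ = 2a_t − r₁ = 2×9.0444×10^8 − 2.82744×10^8 = 1.526136×10^9 km.
In AU: r₂ = 1.526136×10^9 / 1.496×10^8 = 10.20 AU.

r₂ = 10.20 AU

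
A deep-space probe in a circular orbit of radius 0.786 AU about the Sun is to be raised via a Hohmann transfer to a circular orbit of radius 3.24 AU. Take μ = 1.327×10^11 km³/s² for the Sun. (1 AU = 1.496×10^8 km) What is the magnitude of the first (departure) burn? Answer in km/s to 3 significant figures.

In km: r₁ = 0.786 × 1.496×10^8 = 1.175856×10^8 km; r₂ = 3.24 × 1.496×10^8 = 4.84704×10^8 km.
Semi-major axis of the transfer orbit: a_t = (1.175856×10^8 + 4.84704×10^8)/2 = 3.011448×10^8 km.
On the circular orbit at r = 1.175856×10^8 km, v_c = √(μ/r) = 33.594 km/s.
Transfer-orbit speed at the same r (vis-viva, a = a_t): v_t = √[μ(2/r − 1/a_t)] = 42.620 km/s.
Δv₁ = |v_t − v_c| = |42.620 − 33.594| = 9.026 km/s.

Δv₁ = 9.03 km/s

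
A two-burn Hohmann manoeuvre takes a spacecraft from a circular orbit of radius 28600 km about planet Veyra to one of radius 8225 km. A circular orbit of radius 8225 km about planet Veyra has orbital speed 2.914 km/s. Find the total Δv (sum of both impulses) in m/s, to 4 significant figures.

From the circular-orbit relation v² = μ/r at r = 8225 km: μ = v²r = (2.914)² × 8225 = 69841.7 km³/s².
Transfer-ellipse semi-major axis a_t = (r₁ + r₂)/2 = (28600 + 8225)/2 = 18412.5 km.
Circular speed at r₁: v₁ = √(μ/r₁) = √(69841.7/28600) = 1.5626959 km/s.
On the transfer ellipse at r₁, vis-viva gives v_a = √[μ(2/r₁ − 1/a_t)] = 1.0444462 km/s.
First burn Δv₁ = |v_a − v₁| = 0.5182 km/s.
At r₂, v₂ = √(μ/r₂) = 2.9140 km/s.
Transfer-orbit speed at r₂: v_p = √[μ(2/r₂ − 1/a_t)] = 3.6318 km/s.
Second burn Δv₂ = |v₂ − v_p| = 0.7178 km/s.
Total Δv = Δv₁ + Δv₂ = 1.236 km/s.

Δv = 1236 m/s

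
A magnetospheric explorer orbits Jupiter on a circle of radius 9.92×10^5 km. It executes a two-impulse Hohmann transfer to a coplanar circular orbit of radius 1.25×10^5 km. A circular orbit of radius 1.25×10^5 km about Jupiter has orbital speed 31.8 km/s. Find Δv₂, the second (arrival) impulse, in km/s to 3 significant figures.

From the circular-orbit relation v² = μ/r at r = 1.25×10^5 km: μ = v²r = (31.8)² × 1.25×10^5 = 1.26405×10^8 km³/s².
Semi-major axis of the transfer orbit: a_t = (9.920×10^5 + 1.250×10^5)/2 = 5.585×10^5 km.
On the circular orbit at r = 1.250×10^5 km, v_c = √(μ/r) = 31.80 km/s.
Transfer-orbit speed at the same r (vis-viva, a = a_t): v_t = √[μ(2/r − 1/a_t)] = 42.38 km/s.
Δv₂ = |v_t − v_c| = |42.38 − 31.80| = 10.58 km/s.

Δv₂ = 10.6 km/s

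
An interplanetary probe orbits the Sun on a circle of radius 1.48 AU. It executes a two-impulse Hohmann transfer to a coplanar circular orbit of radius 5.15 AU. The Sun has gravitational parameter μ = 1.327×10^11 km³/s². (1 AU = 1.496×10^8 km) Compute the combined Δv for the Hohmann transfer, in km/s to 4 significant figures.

Δv = 10.39 km/s

In km: r₁ = 1.48 × 1.496×10^8 = 2.21408×10^8 km; r₂ = 5.15 × 1.496×10^8 = 7.7044×10^8 km.
The Hohmann ellipse has a_t = (r₁ + r₂)/2 = 4.95924×10^8 km.
Circular speed at r₁: v₁ = √(μ/r₁) = √(1.327×10^11/2.21408×10^8) = 24.4815 km/s.
Transfer-orbit speed at r₁ (vis-viva): v_p = √[μ(2/r₁ − 1/a_t)] = 30.5141 km/s.
First burn Δv₁ = |v_p − v₁| = 6.033 km/s.
At r₂, v₂ = √(μ/r₂) = 13.124 km/s.
Transfer-orbit speed at r₂: v_a = √[μ(2/r₂ − 1/a_t)] = 8.7691 km/s.
Second burn Δv₂ = |v₂ − v_a| = 4.355 km/s.
Total Δv = Δv₁ + Δv₂ = 10.39 km/s.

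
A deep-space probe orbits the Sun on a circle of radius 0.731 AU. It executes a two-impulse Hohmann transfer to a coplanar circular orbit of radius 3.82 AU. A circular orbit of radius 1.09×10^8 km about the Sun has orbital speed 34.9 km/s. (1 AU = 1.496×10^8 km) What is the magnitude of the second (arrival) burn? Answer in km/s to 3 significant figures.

Δv₂ = 6.60 km/s

From the circular-orbit relation v² = μ/r at r = 1.09×10^8 km: μ = v²r = (34.9)² × 1.09×10^8 = 1.32763×10^11 km³/s².
In km: r₁ = 0.731 × 1.496×10^8 = 1.093576×10^8 km; r₂ = 3.82 × 1.496×10^8 = 5.71472×10^8 km.
Semi-major axis of the transfer orbit: a_t = (1.093576×10^8 + 5.71472×10^8)/2 = 3.404148×10^8 km.
On the circular orbit at r = 5.71472×10^8 km, v_c = √(μ/r) = 15.242 km/s.
Transfer-orbit speed at the same r (vis-viva, a = a_t): v_t = √[μ(2/r − 1/a_t)] = 8.6390 km/s.
Δv₂ = |v_t − v_c| = |8.6390 − 15.242| = 6.603 km/s.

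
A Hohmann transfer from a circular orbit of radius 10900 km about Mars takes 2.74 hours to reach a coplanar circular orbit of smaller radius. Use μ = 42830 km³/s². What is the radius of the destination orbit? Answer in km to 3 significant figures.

r₂ = 4100 km

Transfer time t = 2.74 hours = 9864 s, and t = π√(a_t³/μ).
So a_t = (μ t²/π²)^(1/3) = (42830 × (9864)² / π²)^(1/3) = 7502.1 km.
Since a_t = (r₁ + r₂)/2, r₂ = 2a_t − r₁ = 2×7502.1 − 10900 = 4104.2 km.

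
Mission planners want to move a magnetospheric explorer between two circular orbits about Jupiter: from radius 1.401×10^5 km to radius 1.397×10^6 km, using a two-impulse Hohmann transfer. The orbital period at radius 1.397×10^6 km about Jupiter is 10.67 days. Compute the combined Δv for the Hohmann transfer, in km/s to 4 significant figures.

Δv = 15.93 km/s

From Kepler's third law T² = 4π²r³/μ at r = 1.397×10^6 km, T = 10.67 days = 10.67 × 86400 s = 9.21888×10^5 s: μ = 4π²r³/T² = 1.26646×10^8 km³/s².
Semi-major axis of the transfer orbit: a_t = (1.401×10^5 + 1.397×10^6)/2 = 7.6855×10^5 km.
Circular speed at r₁: v₁ = √(μ/r₁) = √(1.26646×10^8/1.401×10^5) = 30.07 km/s.
On the transfer ellipse at r₁, v² = μ(2/r − 1/a) gives v_p = √[μ(2/r₁ − 1/a_t)] = 40.54 km/s.
First burn Δv₁ = |v_p − v₁| = 10.47 km/s.
At r₂, v₂ = √(μ/r₂) = 9.521 km/s.
Transfer-orbit speed at r₂: v_a = √[μ(2/r₂ − 1/a_t)] = 4.065 km/s.
Second burn Δv₂ = |v₂ − v_a| = 5.456 km/s.
Δv = Δv₁ + Δv₂ = 10.47 + 5.456 = 15.93 km/s.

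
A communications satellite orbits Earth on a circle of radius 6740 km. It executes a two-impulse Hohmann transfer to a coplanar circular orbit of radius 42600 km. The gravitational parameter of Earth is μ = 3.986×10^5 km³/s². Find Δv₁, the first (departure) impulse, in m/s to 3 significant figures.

Δv₁ = 2420 m/s

The Hohmann ellipse has a_t = (r₁ + r₂)/2 = 24670 km.
Circular speed at r = 6740 km: v_c = √(μ/r) = 7.69022 km/s.
Transfer-orbit speed at the same r (vis-viva, a = a_t): v_t = √[μ(2/r − 1/a_t)] = 10.1055 km/s.
Δv₁ = |v_t − v_c| = |10.1055 − 7.69022| = 2.415 km/s.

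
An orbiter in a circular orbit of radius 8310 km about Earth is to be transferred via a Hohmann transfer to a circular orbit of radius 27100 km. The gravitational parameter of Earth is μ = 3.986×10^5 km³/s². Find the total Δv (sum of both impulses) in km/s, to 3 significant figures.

Semi-major axis of the transfer orbit: a_t = (8310 + 27100)/2 = 17705 km.
At r₁ the circular-orbit speed is v₁ = √(μ/r₁) = 6.9258 km/s.
On the transfer ellipse at r₁, vis-viva equation gives v_p = √[μ(2/r₁ − 1/a_t)] = 8.5685 km/s.
First burn Δv₁ = |v_p − v₁| = 1.6427 km/s.
At r₂, v₂ = √(μ/r₂) = 3.8352 km/s.
Transfer-orbit speed at r₂: v_a = √[μ(2/r₂ − 1/a_t)] = 2.6275 km/s.
Second burn Δv₂ = |v₂ − v_a| = 1.2077 km/s.
Δv = Δv₁ + Δv₂ = 1.6427 + 1.2077 = 2.850 km/s.

Δv = 2.85 km/s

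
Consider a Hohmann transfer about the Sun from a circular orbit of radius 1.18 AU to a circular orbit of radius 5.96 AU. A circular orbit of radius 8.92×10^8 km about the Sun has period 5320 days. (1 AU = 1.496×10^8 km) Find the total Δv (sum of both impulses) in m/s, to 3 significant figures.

Δv = 13200 m/s

From Kepler's third law T² = 4π²r³/μ at r = 8.92×10^8 km, T = 5320 days = 5320 × 86400 s = 4.59648×10^8 s: μ = 4π²r³/T² = 1.32618×10^11 km³/s².
In km: r₁ = 1.18 × 1.496×10^8 = 1.76528×10^8 km; r₂ = 5.96 × 1.496×10^8 = 8.91616×10^8 km.
Semi-major axis of the transfer orbit: a_t = (1.76528×10^8 + 8.91616×10^8)/2 = 5.34072×10^8 km.
At r₁ the circular-orbit speed is v₁ = √(μ/r₁) = 27.409 km/s.
Transfer-orbit speed at r₁ (vis-viva equation): v_p = √[μ(2/r₁ − 1/a_t)] = 35.415 km/s.
First burn Δv₁ = |v_p − v₁| = 8.006 km/s.
Circular speed at r₂: v₂ = √(μ/r₂) = 12.196 km/s.
Transfer-orbit speed at r₂: v_a = √[μ(2/r₂ − 1/a_t)] = 7.0116 km/s.
Second burn Δv₂ = |v₂ − v_a| = 5.184 km/s.
Δv = Δv₁ + Δv₂ = 8.006 + 5.184 = 13.19 km/s.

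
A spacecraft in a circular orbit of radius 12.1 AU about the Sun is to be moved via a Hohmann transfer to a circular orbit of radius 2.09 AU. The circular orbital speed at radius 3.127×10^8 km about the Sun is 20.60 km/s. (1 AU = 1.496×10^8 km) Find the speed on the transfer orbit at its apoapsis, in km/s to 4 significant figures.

v = 4.647 km/s

From the circular-orbit relation v² = μ/r at r = 3.127×10^8 km: μ = v²r = (20.60)² × 3.127×10^8 = 1.32697×10^11 km³/s².
In km: r₁ = 12.1 × 1.496×10^8 = 1.81016×10^9 km; r₂ = 2.09 × 1.496×10^8 = 3.12664×10^8 km.
Transfer-ellipse semi-major axis a_t = (r₁ + r₂)/2 = (1.81016×10^9 + 3.12664×10^8)/2 = 1.061412×10^9 km.
At apoapsis, r = 1.81016×10^9 km.
Applying v² = μ(2/r − 1/a_t): v = 4.647 km/s.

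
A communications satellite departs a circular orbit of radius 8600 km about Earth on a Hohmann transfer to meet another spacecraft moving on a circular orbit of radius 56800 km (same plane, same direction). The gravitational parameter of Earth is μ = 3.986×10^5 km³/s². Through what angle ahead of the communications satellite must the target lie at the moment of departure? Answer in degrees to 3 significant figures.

φ = 101°

Semi-major axis of the transfer orbit: a_t = (8600 + 56800)/2 = 32700 km.
Transfer time t = π√(a_t³/μ) = 29424 s.
The target's mean motion on its circular orbit is ω₂ = √(μ/r₂³) = 4.6639×10^-5 rad/s.
Angle swept by the target during transfer: ω₂·t = 1.3723 rad = 78.63°.
Arrival is 180° from departure on the ellipse, so φ = 180° − 78.63° = 101°.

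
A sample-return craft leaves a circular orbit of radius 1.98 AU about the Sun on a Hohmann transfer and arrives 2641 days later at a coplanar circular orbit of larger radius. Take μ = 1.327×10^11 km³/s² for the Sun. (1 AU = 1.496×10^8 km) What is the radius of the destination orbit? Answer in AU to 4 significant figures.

r₂ = 9.891 AU

In km: r₁ = 1.98 × 1.496×10^8 = 2.96208×10^8 km.
Transfer time t = 2641 days = 2.281824×10^8 s, and t = π√(a_t³/μ).
So a_t = (μ t²/π²)^(1/3) = (1.327×10^11 × (2.281824×10^8)² / π²)^(1/3) = 8.8793×10^8 km.
Since a_t = (r₁ + r₂)/2, r₂ = 2a_t − r₁ = 2×8.8793×10^8 − 2.96208×10^8 = 1.479652×10^9 km.
In AU: r₂ = 1.479652×10^9 / 1.496×10^8 = 9.891 AU.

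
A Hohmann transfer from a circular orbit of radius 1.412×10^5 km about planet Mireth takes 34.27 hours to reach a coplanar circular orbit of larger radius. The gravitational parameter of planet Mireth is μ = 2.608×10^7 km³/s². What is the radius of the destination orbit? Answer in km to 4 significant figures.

Transfer time t = 34.27 hours = 1.23372×10^5 s, and t = π√(a_t³/μ).
So a_t = (μ t²/π²)^(1/3) = (2.608×10^7 × (1.23372×10^5)² / π²)^(1/3) = 3.4262×10^5 km.
Since a_t = (r₁ + r₂)/2, r₂ = 2a_t − r₁ = 2×3.4262×10^5 − 1.412×10^5 = 5.4404×10^5 km.

r₂ = 5.440×10^5 km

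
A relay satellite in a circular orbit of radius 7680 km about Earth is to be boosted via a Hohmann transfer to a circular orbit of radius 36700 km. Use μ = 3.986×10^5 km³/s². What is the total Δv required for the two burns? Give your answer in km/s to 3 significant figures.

The Hohmann ellipse has a_t = (r₁ + r₂)/2 = 22190 km.
At r₁ the circular-orbit speed is v₁ = √(μ/r₁) = 7.2042 km/s.
On the transfer ellipse at r₁, vis-viva gives v_p = √[μ(2/r₁ − 1/a_t)] = 9.2649 km/s.
First burn Δv₁ = |v_p − v₁| = 2.06070 km/s.
Circular speed at r₂: v₂ = √(μ/r₂) = 3.29561 km/s.
Transfer-orbit speed at r₂: v_a = √[μ(2/r₂ − 1/a_t)] = 1.93882 km/s.
Second burn Δv₂ = |v₂ − v_a| = 1.35679 km/s.
Δv = Δv₁ + Δv₂ = 2.06070 + 1.35679 = 3.417 km/s.

Δv = 3.42 km/s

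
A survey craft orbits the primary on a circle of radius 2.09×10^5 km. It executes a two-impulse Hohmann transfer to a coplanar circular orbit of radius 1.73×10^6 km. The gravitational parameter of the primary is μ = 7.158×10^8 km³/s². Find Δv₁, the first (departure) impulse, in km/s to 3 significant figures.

The Hohmann ellipse has a_t = (r₁ + r₂)/2 = 9.695×10^5 km.
On the circular orbit at r = 2.090×10^5 km, v_c = √(μ/r) = 58.522 km/s.
Transfer-orbit speed at the same r (vis-viva, a = a_t): v_t = √[μ(2/r − 1/a_t)] = 78.176 km/s.
Δv₁ = |v_t − v_c| = |78.176 − 58.522| = 19.65 km/s.

Δv₁ = 19.7 km/s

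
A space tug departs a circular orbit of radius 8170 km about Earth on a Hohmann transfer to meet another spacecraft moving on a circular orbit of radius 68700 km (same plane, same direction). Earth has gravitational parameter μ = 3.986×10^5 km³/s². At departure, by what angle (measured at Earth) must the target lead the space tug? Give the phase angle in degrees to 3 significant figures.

φ = 105°

Transfer-ellipse semi-major axis a_t = (r₁ + r₂)/2 = (8170 + 68700)/2 = 38435 km.
The half-period of the transfer ellipse is t = π√(a_t³/μ) = 37495 s.
Target angular speed ω₂ = √(μ/r₂³) = 3.5062×10^-5 rad/s.
Angle swept by the target during transfer: ω₂·t = 1.3146 rad = 75.32°.
Arrival is 180° from departure on the ellipse, so φ = 180° − 75.32° = 105°.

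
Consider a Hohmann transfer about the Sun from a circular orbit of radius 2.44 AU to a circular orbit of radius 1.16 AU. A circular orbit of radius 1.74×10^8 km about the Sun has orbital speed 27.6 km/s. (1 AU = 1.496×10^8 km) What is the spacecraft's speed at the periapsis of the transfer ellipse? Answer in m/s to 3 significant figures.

From the circular-orbit relation v² = μ/r at r = 1.74×10^8 km: μ = v²r = (27.6)² × 1.74×10^8 = 1.32546×10^11 km³/s².
In km: r₁ = 2.44 × 1.496×10^8 = 3.65024×10^8 km; r₂ = 1.16 × 1.496×10^8 = 1.73536×10^8 km.
Semi-major axis of the transfer orbit: a_t = (3.65024×10^8 + 1.73536×10^8)/2 = 2.6928×10^8 km.
The periapsis of the transfer ellipse is at r = 1.73536×10^8 km.
Applying v² = μ(2/r − 1/a_t): v = 32.18 km/s.

v = 32200 m/s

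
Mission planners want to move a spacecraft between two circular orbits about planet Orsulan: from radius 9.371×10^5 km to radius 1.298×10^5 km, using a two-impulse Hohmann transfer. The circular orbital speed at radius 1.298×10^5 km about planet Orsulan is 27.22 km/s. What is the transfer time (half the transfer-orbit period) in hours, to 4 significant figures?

From the circular-orbit relation v² = μ/r at r = 1.298×10^5 km: μ = v²r = (27.22)² × 1.298×10^5 = 9.61725×10^7 km³/s².
Semi-major axis of the transfer orbit: a_t = (9.371×10^5 + 1.298×10^5)/2 = 5.3345×10^5 km.
By Kepler's third law the transfer-orbit period is T = 2π√(a_t³/μ), so t = T/2 = 1.248×10^5 s.
Converting: 1.248×10^5 s ÷ 3600 s/hour = 34.67 hours.

t = 34.67 hours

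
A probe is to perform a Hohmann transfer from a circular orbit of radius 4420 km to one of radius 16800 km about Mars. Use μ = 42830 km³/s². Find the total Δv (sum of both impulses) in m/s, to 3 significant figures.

Δv = 1370 m/s

Transfer-ellipse semi-major axis a_t = (r₁ + r₂)/2 = (4420 + 16800)/2 = 10610 km.
Circular speed at r₁: v₁ = √(μ/r₁) = √(42830/4420) = 3.1129 km/s.
Transfer-orbit speed at r₁ (vis-viva): v_p = √[μ(2/r₁ − 1/a_t)] = 3.9171 km/s.
First burn Δv₁ = |v_p − v₁| = 0.8042 km/s.
At r₂, v₂ = √(μ/r₂) = 1.5967 km/s.
Transfer-orbit speed at r₂: v_a = √[μ(2/r₂ − 1/a_t)] = 1.0306 km/s.
Second burn Δv₂ = |v₂ − v_a| = 0.5661 km/s.
Δv = Δv₁ + Δv₂ = 0.8042 + 0.5661 = 1.370 km/s.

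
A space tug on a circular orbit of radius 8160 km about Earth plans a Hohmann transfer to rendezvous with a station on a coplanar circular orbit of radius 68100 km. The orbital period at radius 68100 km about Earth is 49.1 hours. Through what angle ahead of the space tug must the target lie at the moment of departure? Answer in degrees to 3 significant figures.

φ = 105°

From Kepler's third law T² = 4π²r³/μ at r = 68100 km, T = 49.1 hours = 49.1 × 3600 s = 1.7676×10^5 s: μ = 4π²r³/T² = 3.99055×10^5 km³/s².
Semi-major axis of the transfer orbit: a_t = (8160 + 68100)/2 = 38130 km.
The half-period of the transfer ellipse is t = π√(a_t³/μ) = 37028 s.
The target's mean motion on its circular orbit is ω₂ = √(μ/r₂³) = 3.5546×10^-5 rad/s.
Angle swept by the target during transfer: ω₂·t = 1.3162 rad = 75.41°.
The space tug traverses 180° on the transfer ellipse, so the target must lead by 180° − 75.41° = 105°.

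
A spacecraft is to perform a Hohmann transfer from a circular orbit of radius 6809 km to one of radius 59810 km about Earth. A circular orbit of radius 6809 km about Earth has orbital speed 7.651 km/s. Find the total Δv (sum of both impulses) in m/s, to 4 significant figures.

From the circular-orbit relation v² = μ/r at r = 6809 km: μ = v²r = (7.651)² × 6809 = 3.98584×10^5 km³/s².
The Hohmann ellipse has a_t = (r₁ + r₂)/2 = 33309.5 km.
Circular speed at r₁: v₁ = √(μ/r₁) = √(3.98584×10^5/6809) = 7.65100 km/s.
On the transfer ellipse at r₁, vis-viva equation gives v_p = √[μ(2/r₁ − 1/a_t)] = 10.2523 km/s.
First burn Δv₁ = |v_p − v₁| = 2.6013 km/s.
Circular speed at r₂: v₂ = √(μ/r₂) = 2.5815 km/s.
Transfer-orbit speed at r₂: v_a = √[μ(2/r₂ − 1/a_t)] = 1.1672 km/s.
Second burn Δv₂ = |v₂ − v_a| = 1.4143 km/s.
Δv = Δv₁ + Δv₂ = 2.6013 + 1.4143 = 4.016 km/s.

Δv = 4016 m/s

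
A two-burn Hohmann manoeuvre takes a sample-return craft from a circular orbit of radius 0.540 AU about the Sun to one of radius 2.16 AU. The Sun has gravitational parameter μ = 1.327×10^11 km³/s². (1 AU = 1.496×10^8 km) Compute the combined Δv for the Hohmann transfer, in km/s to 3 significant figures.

In km: r₁ = 0.540 × 1.496×10^8 = 8.0784×10^7 km; r₂ = 2.16 × 1.496×10^8 = 3.23136×10^8 km.
Semi-major axis of the transfer orbit: a_t = (8.0784×10^7 + 3.23136×10^8)/2 = 2.0196×10^8 km.
At r₁ the circular-orbit speed is v₁ = √(μ/r₁) = 40.52964 km/s.
On the transfer ellipse at r₁, vis-viva gives v_p = √[μ(2/r₁ − 1/a_t)] = 51.26639 km/s.
First burn Δv₁ = |v_p − v₁| = 10.73675 km/s.
Circular speed at r₂: v₂ = √(μ/r₂) = 20.264822 km/s.
Transfer-orbit speed at r₂: v_a = √[μ(2/r₂ − 1/a_t)] = 12.816599 km/s.
Second burn Δv₂ = |v₂ − v_a| = 7.448223 km/s.
Δv = Δv₁ + Δv₂ = 10.73675 + 7.448223 = 18.18 km/s.

Δv = 18.2 km/s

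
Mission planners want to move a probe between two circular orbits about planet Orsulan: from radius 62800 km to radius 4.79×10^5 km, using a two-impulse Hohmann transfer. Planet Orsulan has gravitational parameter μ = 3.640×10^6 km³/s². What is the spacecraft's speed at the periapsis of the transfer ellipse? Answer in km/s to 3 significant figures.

Semi-major axis of the transfer orbit: a_t = (62800 + 4.790×10^5)/2 = 2.709×10^5 km.
At periapsis, r = 62800 km.
Vis-viva: v = √[μ(2/r − 1/a_t)] = √[3.640×10^6 × (2/62800 − 1/2.709×10^5)] = 10.12 km/s.

v = 10.1 km/s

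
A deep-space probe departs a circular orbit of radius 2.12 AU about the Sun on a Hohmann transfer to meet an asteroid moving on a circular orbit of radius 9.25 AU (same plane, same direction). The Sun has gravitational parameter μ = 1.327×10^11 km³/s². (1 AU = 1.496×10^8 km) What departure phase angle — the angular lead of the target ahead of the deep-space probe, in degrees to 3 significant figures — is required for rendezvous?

φ = 93.3°

In km: r₁ = 2.12 × 1.496×10^8 = 3.17152×10^8 km; r₂ = 9.25 × 1.496×10^8 = 1.3838×10^9 km.
Semi-major axis of the transfer orbit: a_t = (3.17152×10^8 + 1.3838×10^9)/2 = 8.50476×10^8 km.
Transfer time t = π√(a_t³/μ) = 2.1390×10^8 s.
The target's mean motion on its circular orbit is ω₂ = √(μ/r₂³) = 7.0766×10^-9 rad/s.
Angle swept by the target during transfer: ω₂·t = 1.5137 rad = 86.73°.
Arrival is 180° from departure on the ellipse, so φ = 180° − 86.73° = 93.3°.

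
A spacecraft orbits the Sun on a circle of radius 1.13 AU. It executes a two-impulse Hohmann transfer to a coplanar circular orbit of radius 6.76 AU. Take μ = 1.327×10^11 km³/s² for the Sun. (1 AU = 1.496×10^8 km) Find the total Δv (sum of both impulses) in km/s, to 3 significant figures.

In km: r₁ = 1.13 × 1.496×10^8 = 1.69048×10^8 km; r₂ = 6.76 × 1.496×10^8 = 1.011296×10^9 km.
Transfer-ellipse semi-major axis a_t = (r₁ + r₂)/2 = (1.69048×10^8 + 1.011296×10^9)/2 = 5.90172×10^8 km.
Circular speed at r₁: v₁ = √(μ/r₁) = √(1.327×10^11/1.69048×10^8) = 28.018 km/s.
On the transfer ellipse at r₁, vis-viva equation gives v_p = √[μ(2/r₁ − 1/a_t)] = 36.676 km/s.
First burn Δv₁ = |v_p − v₁| = 8.658 km/s.
At r₂, v₂ = √(μ/r₂) = 11.455 km/s.
Transfer-orbit speed at r₂: v_a = √[μ(2/r₂ − 1/a_t)] = 6.1307 km/s.
Second burn Δv₂ = |v₂ − v_a| = 5.324 km/s.
Δv = Δv₁ + Δv₂ = 8.658 + 5.324 = 13.98 km/s.

Δv = 14.0 km/s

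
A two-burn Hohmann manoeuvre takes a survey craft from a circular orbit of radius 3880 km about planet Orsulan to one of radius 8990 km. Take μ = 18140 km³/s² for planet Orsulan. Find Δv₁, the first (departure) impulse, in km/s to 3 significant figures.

Δv₁ = 0.393 km/s

Semi-major axis of the transfer orbit: a_t = (3880 + 8990)/2 = 6435 km.
On the circular orbit at r = 3880 km, v_c = √(μ/r) = 2.1622 km/s.
Transfer-orbit speed at the same r (vis-viva, a = a_t): v_t = √[μ(2/r − 1/a_t)] = 2.5557 km/s.
Δv₁ = |v_t − v_c| = |2.5557 − 2.1622| = 0.3935 km/s.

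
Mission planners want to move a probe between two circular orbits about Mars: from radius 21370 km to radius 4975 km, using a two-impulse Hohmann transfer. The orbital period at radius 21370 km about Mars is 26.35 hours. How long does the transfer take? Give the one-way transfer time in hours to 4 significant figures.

From Kepler's third law T² = 4π²r³/μ at r = 21370 km, T = 26.35 hours = 26.35 × 3600 s = 94860 s: μ = 4π²r³/T² = 42816.1 km³/s².
Transfer-ellipse semi-major axis a_t = (r₁ + r₂)/2 = (21370 + 4975)/2 = 13172.5 km.
Half the transfer-orbit period gives t = π√(a_t³/μ) = 22953 s.
Converting: 22953 s ÷ 3600 s/hour = 6.376 hours.

t = 6.376 hours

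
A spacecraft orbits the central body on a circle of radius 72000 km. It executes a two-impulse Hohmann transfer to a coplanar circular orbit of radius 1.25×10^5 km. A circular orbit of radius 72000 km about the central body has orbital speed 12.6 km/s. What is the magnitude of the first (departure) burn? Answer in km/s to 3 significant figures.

Δv₁ = 1.59 km/s

From the circular-orbit relation v² = μ/r at r = 72000 km: μ = v²r = (12.6)² × 72000 = 1.14307×10^7 km³/s².
The Hohmann ellipse has a_t = (r₁ + r₂)/2 = 98500 km.
Circular speed at r = 72000 km: v_c = √(μ/r) = 12.600 km/s.
Vis-viva on the transfer ellipse at r = 72000 km gives v_t = √[μ(2/r − 1/a_t)] = 14.194 km/s.
Δv₁ = |v_t − v_c| = |14.194 − 12.600| = 1.594 km/s.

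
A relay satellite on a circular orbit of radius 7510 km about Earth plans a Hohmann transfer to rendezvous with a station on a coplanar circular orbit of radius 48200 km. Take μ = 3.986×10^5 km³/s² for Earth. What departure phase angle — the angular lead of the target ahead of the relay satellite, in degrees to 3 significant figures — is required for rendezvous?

φ = 101°

Transfer-ellipse semi-major axis a_t = (r₁ + r₂)/2 = (7510 + 48200)/2 = 27855 km.
The half-period of the transfer ellipse is t = π√(a_t³/μ) = 23133 s.
Target angular speed ω₂ = √(μ/r₂³) = 5.9662×10^-5 rad/s.
Angle swept by the target during transfer: ω₂·t = 1.3802 rad = 79.08°.
The relay satellite traverses 180° on the transfer ellipse, so the target must lead by 180° − 79.08° = 101°.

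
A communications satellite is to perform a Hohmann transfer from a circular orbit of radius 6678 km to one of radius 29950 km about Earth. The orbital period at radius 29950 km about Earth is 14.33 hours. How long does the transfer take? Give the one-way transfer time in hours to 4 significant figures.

t = 3.426 hours

From Kepler's third law T² = 4π²r³/μ at r = 29950 km, T = 14.33 hours = 14.33 × 3600 s = 51588 s: μ = 4π²r³/T² = 3.98522×10^5 km³/s².
The Hohmann ellipse has a_t = (r₁ + r₂)/2 = 18314 km.
Transfer time t = π√(a_t³/μ) = π√((18314)³ / 3.98522×10^5) = 12334 s.
Converting: 12334 s ÷ 3600 s/hour = 3.426 hours.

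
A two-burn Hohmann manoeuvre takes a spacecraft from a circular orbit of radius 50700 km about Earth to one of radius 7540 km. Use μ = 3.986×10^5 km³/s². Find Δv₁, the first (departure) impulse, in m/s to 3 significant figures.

Transfer-ellipse semi-major axis a_t = (r₁ + r₂)/2 = (50700 + 7540)/2 = 29120 km.
On the circular orbit at r = 50700 km, v_c = √(μ/r) = 2.804 km/s.
Vis-viva on the transfer ellipse at r = 50700 km gives v_t = √[μ(2/r − 1/a_t)] = 1.427 km/s.
Δv₁ = |v_t − v_c| = |1.427 − 2.804| = 1.377 km/s.

Δv₁ = 1380 m/s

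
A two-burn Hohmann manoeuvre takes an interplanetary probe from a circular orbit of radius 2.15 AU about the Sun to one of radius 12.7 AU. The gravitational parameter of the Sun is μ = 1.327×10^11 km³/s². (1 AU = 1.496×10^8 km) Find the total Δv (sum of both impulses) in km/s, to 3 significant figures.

Δv = 10.1 km/s

In km: r₁ = 2.15 × 1.496×10^8 = 3.2164×10^8 km; r₂ = 12.7 × 1.496×10^8 = 1.89992×10^9 km.
Semi-major axis of the transfer orbit: a_t = (3.2164×10^8 + 1.89992×10^9)/2 = 1.11078×10^9 km.
Circular speed at r₁: v₁ = √(μ/r₁) = √(1.327×10^11/3.2164×10^8) = 20.312 km/s.
On the transfer ellipse at r₁, vis-viva gives v_p = √[μ(2/r₁ − 1/a_t)] = 26.565 km/s.
First burn Δv₁ = |v_p − v₁| = 6.253 km/s.
At r₂, v₂ = √(μ/r₂) = 8.357 km/s.
Transfer-orbit speed at r₂: v_a = √[μ(2/r₂ − 1/a_t)] = 4.497 km/s.
Second burn Δv₂ = |v₂ − v_a| = 3.860 km/s.
Total Δv = Δv₁ + Δv₂ = 10.11 km/s.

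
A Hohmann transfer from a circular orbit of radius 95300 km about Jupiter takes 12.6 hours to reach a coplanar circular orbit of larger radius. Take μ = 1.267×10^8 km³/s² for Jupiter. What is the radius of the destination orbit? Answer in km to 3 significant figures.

r₂ = 5.00×10^5 km

Transfer time t = 12.6 hours = 45360 s, and t = π√(a_t³/μ).
So a_t = (μ t²/π²)^(1/3) = (1.267×10^8 × (45360)² / π²)^(1/3) = 2.9781×10^5 km.
Since a_t = (r₁ + r₂)/2, r₂ = 2a_t − r₁ = 2×2.9781×10^5 − 95300 = 5.0032×10^5 km.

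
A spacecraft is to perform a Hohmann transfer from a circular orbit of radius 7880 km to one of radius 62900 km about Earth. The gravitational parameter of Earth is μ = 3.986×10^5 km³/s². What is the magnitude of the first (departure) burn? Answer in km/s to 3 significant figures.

Transfer-ellipse semi-major axis a_t = (r₁ + r₂)/2 = (7880 + 62900)/2 = 35390 km.
Circular speed at r = 7880 km: v_c = √(μ/r) = 7.112 km/s.
Vis-viva on the transfer ellipse at r = 7880 km gives v_t = √[μ(2/r − 1/a_t)] = 9.482 km/s.
Δv₁ = |v_t − v_c| = |9.482 − 7.112| = 2.370 km/s.

Δv₁ = 2.37 km/s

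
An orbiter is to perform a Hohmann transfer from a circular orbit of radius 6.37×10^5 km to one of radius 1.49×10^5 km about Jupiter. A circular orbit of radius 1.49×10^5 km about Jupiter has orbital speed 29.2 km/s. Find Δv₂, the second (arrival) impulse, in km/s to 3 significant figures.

From the circular-orbit relation v² = μ/r at r = 1.49×10^5 km: μ = v²r = (29.2)² × 1.49×10^5 = 1.27043×10^8 km³/s².
Semi-major axis of the transfer orbit: a_t = (6.370×10^5 + 1.490×10^5)/2 = 3.930×10^5 km.
On the circular orbit at r = 1.490×10^5 km, v_c = √(μ/r) = 29.200 km/s.
Transfer-orbit speed at the same r (vis-viva, a = a_t): v_t = √[μ(2/r − 1/a_t)] = 37.175 km/s.
Δv₂ = |v_t − v_c| = |37.175 − 29.200| = 7.975 km/s.

Δv₂ = 7.98 km/s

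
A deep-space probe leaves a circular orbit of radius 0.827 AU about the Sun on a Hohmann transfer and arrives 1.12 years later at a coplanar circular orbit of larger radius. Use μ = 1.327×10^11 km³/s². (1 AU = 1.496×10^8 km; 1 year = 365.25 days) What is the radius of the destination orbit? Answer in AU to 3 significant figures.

In km: r₁ = 0.827 × 1.496×10^8 = 1.237192×10^8 km.
Transfer time t = 1.12 years × 365.25 × 86400 s = 3.5344512×10^7 s, and t = π√(a_t³/μ).
So a_t = (μ t²/π²)^(1/3) = (1.327×10^11 × (3.5344512×10^7)² / π²)^(1/3) = 2.5610×10^8 km.
Since a_t = (r₁ + r₂)/2, r₂ = 2a_t − r₁ = 2×2.5610×10^8 − 1.237192×10^8 = 3.884808×10^8 km.
In AU: r₂ = 3.884808×10^8 / 1.496×10^8 = 2.60 AU.

r₂ = 2.60 AU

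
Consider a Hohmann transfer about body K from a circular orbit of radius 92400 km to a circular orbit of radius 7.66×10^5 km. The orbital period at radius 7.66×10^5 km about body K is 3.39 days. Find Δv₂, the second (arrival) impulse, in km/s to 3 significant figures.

Δv₂ = 8.81 km/s

From Kepler's third law T² = 4π²r³/μ at r = 7.66×10^5 km, T = 3.39 days = 3.39 × 86400 s = 2.92896×10^5 s: μ = 4π²r³/T² = 2.06833×10^8 km³/s².
Semi-major axis of the transfer orbit: a_t = (92400 + 7.660×10^5)/2 = 4.292×10^5 km.
On the circular orbit at r = 7.660×10^5 km, v_c = √(μ/r) = 16.432 km/s.
Transfer-orbit speed at the same r (vis-viva, a = a_t): v_t = √[μ(2/r − 1/a_t)] = 7.6243 km/s.
Δv₂ = |v_t − v_c| = |7.6243 − 16.432| = 8.808 km/s.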